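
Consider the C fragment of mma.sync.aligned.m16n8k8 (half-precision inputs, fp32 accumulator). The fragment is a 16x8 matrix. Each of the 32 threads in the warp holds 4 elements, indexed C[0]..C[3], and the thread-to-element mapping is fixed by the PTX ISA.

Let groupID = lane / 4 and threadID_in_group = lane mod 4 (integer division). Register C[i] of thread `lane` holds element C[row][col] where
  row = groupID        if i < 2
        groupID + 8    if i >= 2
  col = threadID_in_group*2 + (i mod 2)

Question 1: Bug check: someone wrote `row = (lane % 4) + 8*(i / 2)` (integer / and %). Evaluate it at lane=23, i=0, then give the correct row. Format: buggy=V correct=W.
`(lane % 4) + 8*(i / 2)`[23,0]->3
23: g=5,t=3
[0] (5+0,3*2+0) = (5,6)
row: 3 vs 5

buggy=3 correct=5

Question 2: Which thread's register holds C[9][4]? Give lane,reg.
r:9=>grp=1,rB=1  c:4=>tig=2,lo=0
L=1*4+2=6  i=1*2+0=2

6,2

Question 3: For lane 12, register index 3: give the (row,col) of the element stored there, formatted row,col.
12: gr=3,th=0
[3] (3+8,0*2+1) = (11,1)

11,1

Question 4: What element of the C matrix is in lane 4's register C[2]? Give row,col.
9,0

lane 4⇒4/4=1, 4 mod 4=0
i=2  r:1+8⇒9  c:2·0+0⇒0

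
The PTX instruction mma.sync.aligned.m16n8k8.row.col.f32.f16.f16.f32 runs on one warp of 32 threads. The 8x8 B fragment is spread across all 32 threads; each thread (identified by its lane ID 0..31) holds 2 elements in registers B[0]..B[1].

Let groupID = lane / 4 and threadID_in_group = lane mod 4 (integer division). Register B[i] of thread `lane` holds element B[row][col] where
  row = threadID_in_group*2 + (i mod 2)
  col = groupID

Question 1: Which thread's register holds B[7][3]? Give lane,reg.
c=3→G=3  r=7→T=3,p=1
L=3*4+3=15  i=1=1

15,1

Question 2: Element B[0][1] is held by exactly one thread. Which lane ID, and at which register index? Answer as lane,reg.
c=1->g=1  r=0->t=0,b0=0
L=1*4+0=4  i=0=0

4,0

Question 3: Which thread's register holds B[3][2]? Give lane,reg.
9,1

c=2⇒gr=2  r=3⇒th=1,odd=1
L=2*4+1=9  i=1=1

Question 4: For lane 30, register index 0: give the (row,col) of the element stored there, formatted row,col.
lane 30=>30/4=7, 30 mod 4=2
i=0  r:2·2+0=>4  c:7

4,7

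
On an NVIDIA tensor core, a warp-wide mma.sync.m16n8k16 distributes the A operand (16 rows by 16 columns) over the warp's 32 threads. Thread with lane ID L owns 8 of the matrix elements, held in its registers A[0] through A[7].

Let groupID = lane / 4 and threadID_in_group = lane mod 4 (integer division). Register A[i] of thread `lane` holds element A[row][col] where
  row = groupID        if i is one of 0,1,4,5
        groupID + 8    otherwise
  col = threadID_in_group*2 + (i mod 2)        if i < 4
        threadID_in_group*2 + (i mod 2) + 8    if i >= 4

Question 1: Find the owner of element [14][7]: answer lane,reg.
r=14⇒gr=6,Rb=1  c=7⇒Cb=0,th=3,odd=1
L=6*4+3=27  i=0*4+1*2+1=3

27,3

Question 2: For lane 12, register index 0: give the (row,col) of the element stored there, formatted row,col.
12: gid=3,tid=0
[0] (3+0,0*2+0+0) = (3,0)

3,0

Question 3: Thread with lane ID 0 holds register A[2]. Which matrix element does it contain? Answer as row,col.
lane 0: gid=0 (0/4), tid=0 (0%4)
i=2: r=0+8=8, c=0*2+0+0=0

8,0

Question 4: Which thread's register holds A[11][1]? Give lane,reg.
r=11->g=3,rb=1  c=1->cb=0,t=0,b0=1
L=3*4+0=12  i=0*4+1*2+1=3

12,3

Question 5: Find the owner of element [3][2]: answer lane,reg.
r=3→G=3,rhi=0  c=2→chi=0,T=1,p=0
L=3*4+1=13  i=0*4+0*2+0=0

13,0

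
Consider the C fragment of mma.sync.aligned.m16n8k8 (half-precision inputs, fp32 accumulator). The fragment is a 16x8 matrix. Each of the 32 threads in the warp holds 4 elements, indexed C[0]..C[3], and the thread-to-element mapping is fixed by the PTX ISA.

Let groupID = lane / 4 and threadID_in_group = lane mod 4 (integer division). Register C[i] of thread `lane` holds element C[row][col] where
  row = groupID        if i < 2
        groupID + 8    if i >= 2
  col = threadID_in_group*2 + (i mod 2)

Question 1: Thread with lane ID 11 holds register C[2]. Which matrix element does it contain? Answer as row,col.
lane 11: G=2 (11/4), T=3 (11%4)
i=2: r=2+8=10, c=3*2+0=6

10,6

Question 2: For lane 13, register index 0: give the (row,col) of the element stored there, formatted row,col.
3,2

13: g=3,t=1
[0] (3+0,1*2+0) = (3,2)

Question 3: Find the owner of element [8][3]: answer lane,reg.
1,3

r=8⇒gr=0,Rb=1  c=3⇒th=1,odd=1
L=0*4+1=1  i=1*2+1=3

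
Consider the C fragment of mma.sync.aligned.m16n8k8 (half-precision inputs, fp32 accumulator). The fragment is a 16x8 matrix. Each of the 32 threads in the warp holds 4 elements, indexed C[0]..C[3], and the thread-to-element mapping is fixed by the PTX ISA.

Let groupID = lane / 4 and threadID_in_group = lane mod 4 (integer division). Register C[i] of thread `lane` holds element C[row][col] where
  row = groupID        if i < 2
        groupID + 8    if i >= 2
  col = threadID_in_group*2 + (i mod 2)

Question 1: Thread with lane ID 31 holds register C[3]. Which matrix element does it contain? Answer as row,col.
lane 31: G=7 (31/4), T=3 (31%4)
i=3: r=7+8=15, c=3*2+1=7

15,7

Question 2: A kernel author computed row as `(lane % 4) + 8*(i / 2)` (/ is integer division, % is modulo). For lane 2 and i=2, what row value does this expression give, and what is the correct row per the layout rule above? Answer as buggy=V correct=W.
buggy=10 correct=8

`(lane % 4) + 8*(i / 2)`[2,2]⇒10
lane 2: gr=0 (2/4), th=2 (2%4)
i=2: r=0+8=8, c=2*2+0=4
row: 10 vs 8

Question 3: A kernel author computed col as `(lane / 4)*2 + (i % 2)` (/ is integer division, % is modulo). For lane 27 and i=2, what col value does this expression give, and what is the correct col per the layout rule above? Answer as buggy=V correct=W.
buggy=12 correct=6

`(lane / 4)*2 + (i % 2)`[27,2]->12
L=27->g=27>>2=6, t=27&3=3
[2]->row 6+8=14  col 3·2+0=6
col: 12 vs 6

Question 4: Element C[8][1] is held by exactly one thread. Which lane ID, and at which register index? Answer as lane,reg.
0,3

r=8⇒gr=0,Rb=1  c=1⇒th=0,odd=1
L=0*4+0=0  i=1*2+1=3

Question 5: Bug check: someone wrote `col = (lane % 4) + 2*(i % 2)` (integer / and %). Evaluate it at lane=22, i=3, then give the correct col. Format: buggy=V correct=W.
buggy=4 correct=5

`(lane % 4) + 2*(i % 2)`[22,3]=>4
lane 22=>22/4=5, 22 mod 4=2
i=3  r:5+8=>13  c:2·2+1=>5
col: 4 vs 5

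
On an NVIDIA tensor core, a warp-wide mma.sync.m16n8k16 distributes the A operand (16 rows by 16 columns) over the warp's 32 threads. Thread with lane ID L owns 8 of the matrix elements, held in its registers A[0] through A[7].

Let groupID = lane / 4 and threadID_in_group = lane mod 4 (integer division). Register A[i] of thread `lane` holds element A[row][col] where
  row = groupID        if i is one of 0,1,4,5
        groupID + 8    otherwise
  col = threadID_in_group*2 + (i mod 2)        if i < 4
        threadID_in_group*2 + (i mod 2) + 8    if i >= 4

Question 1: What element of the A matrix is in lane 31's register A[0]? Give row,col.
lane 31=>31/4=7, 31 mod 4=3
i=0  r:7+0=>7  c:2·3+0+0=>6

7,6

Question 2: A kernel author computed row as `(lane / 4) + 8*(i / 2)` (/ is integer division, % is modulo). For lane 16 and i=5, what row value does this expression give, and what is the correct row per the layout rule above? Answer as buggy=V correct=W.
`(lane / 4) + 8*(i / 2)`[16,5]→20
lane 16→16/4=4, 16 mod 4=0
i=5  r:4+0→4  c:2·0+1+8→9
row: 20 vs 4

buggy=20 correct=4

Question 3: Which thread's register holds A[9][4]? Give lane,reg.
6,2

r=9->g=1,rb=1  c=4->cb=0,t=2,b0=0
L=1*4+2=6  i=0*4+1*2+0=2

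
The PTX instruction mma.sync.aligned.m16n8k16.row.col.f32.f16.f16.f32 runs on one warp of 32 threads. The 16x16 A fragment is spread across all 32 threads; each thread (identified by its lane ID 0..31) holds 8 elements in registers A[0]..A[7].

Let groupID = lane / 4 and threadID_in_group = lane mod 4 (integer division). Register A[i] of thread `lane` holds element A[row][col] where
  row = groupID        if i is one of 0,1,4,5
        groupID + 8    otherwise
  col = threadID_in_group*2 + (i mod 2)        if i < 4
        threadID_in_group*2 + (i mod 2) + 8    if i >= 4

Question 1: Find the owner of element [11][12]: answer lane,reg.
14,6

r=11->g=3,rb=1  c=12->cb=1,t=2,b0=0
L=3*4+2=14  i=1*4+1*2+0=6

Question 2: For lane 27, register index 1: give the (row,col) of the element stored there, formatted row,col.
L=27→G=27>>2=6, T=27&3=3
[1]→row 6+0=6  col 3·2+1+0=7

6,7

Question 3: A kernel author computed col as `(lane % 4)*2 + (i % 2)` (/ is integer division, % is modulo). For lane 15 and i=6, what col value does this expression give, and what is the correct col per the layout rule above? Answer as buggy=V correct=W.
`(lane % 4)*2 + (i % 2)`[15,6]->6
lane 15: gid=3 (15/4), tid=3 (15%4)
i=6: r=3+8=11, c=3*2+0+8=14
col: 6 vs 14

buggy=6 correct=14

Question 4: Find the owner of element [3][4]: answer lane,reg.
r=3⇒gr=3,Rb=0  c=4⇒Cb=0,th=2,odd=0
L=3*4+2=14  i=0*4+0*2+0=0

14,0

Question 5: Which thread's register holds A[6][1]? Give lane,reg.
r=6→G=6,rhi=0  c=1→chi=0,T=0,p=1
L=6*4+0=24  i=0*4+0*2+1=1

24,1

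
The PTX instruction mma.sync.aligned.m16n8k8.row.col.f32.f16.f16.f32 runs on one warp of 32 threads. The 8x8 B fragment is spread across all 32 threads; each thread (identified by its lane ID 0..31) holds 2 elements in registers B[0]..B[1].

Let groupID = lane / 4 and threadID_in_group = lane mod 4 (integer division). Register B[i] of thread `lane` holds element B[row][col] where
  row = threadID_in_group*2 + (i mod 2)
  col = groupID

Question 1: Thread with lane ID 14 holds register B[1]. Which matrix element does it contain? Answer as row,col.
5,3

lane 14: grp=3 (14/4), tig=2 (14%4)
i=1: r=2*2+1=5, c=grp=3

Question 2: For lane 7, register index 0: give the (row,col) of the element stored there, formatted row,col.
L=7=>grp=7>>2=1, tig=7&3=3
[0]=>row 3·2+0=6  col grp=1

6,1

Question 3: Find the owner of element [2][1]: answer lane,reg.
5,0

c:1=>grp=1  r:2=>tig=1,lo=0
L=1*4+1=5  i=0=0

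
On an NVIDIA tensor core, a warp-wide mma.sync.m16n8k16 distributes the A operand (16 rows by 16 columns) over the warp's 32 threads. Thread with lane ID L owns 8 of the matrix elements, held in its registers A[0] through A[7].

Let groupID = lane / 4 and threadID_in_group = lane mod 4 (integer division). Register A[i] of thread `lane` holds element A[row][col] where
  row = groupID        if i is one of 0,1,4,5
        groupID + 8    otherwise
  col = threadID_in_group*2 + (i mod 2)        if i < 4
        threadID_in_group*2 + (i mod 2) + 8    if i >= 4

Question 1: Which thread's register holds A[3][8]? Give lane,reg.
r=3⇒gr=3,Rb=0  c=8⇒Cb=1,th=0,odd=0
L=3*4+0=12  i=1*4+0*2+0=4

12,4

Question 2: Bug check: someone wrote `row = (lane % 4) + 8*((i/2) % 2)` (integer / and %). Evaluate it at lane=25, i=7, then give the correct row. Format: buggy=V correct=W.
`(lane % 4) + 8*((i/2) % 2)`[25,7]->9
lane 25->25/4=6, 25 mod 4=1
i=7  r:6+8->14  c:2·1+1+8->11
row: 9 vs 14

buggy=9 correct=14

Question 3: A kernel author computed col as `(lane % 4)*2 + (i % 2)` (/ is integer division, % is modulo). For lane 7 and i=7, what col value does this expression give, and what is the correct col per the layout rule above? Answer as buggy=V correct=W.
`(lane % 4)*2 + (i % 2)`[7,7]⇒7
L=7⇒gr=7>>2=1, th=7&3=3
[7]⇒row 1+8=9  col 3·2+1+8=15
col: 7 vs 15

buggy=7 correct=15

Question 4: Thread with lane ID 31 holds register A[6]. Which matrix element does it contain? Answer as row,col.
15,14

lane 31: gid=7 (31/4), tid=3 (31%4)
i=6: r=7+8=15, c=3*2+0+8=14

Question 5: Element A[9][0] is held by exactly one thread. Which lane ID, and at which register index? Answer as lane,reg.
4,2

r=9->g=1,rb=1  c=0->cb=0,t=0,b0=0
L=1*4+0=4  i=0*4+1*2+0=2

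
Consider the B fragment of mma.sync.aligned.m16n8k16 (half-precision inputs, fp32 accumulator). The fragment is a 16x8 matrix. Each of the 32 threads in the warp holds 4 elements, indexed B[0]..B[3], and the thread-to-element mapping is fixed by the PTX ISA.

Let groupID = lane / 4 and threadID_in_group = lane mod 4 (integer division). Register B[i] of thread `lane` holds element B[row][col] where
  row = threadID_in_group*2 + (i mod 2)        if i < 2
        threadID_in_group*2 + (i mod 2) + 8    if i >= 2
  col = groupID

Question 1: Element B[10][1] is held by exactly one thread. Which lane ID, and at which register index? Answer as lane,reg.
c:1=>grp=1  r:10=>rB=1,tig=1,lo=0
L=1*4+1=5  i=1*2+0=2

5,2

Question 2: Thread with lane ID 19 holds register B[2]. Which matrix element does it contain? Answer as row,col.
14,4

19: gr=4,th=3
[2] (3*2+0+8,4) = (14,4)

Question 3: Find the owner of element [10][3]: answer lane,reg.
13,2

c:3=>grp=3  r:10=>rB=1,tig=1,lo=0
L=3*4+1=13  i=1*2+0=2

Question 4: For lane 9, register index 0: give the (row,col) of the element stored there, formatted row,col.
lane 9⇒9/4=2, 9 mod 4=1
i=0  r:2·1+0+0⇒2  c:2

2,2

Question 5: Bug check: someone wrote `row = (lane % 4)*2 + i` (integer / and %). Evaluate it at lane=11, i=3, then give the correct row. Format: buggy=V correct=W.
`(lane % 4)*2 + i`[11,3]→9
lane 11→11/4=2, 11 mod 4=3
i=3  r:2·3+1+8→15  c:2
row: 9 vs 15

buggy=9 correct=15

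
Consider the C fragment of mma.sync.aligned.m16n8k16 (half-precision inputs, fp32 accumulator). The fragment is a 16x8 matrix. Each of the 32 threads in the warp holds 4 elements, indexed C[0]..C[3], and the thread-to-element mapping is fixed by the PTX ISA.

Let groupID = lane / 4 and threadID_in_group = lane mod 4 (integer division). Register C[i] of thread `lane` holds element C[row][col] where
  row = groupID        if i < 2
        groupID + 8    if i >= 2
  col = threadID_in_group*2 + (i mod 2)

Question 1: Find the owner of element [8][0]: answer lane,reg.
0,2

r=8->g=0,rb=1  c=0->t=0,b0=0
L=0*4+0=0  i=1*2+0=2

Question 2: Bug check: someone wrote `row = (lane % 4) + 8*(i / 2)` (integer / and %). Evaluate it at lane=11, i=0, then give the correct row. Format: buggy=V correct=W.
`(lane % 4) + 8*(i / 2)`[11,0]=>3
lane 11=>11/4=2, 11 mod 4=3
i=0  r:2+0=>2  c:2·3+0=>6
row: 3 vs 2

buggy=3 correct=2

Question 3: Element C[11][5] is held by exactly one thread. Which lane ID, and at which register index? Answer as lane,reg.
14,3

r=11→G=3,rhi=1  c=5→T=2,p=1
L=3*4+2=14  i=1*2+1=3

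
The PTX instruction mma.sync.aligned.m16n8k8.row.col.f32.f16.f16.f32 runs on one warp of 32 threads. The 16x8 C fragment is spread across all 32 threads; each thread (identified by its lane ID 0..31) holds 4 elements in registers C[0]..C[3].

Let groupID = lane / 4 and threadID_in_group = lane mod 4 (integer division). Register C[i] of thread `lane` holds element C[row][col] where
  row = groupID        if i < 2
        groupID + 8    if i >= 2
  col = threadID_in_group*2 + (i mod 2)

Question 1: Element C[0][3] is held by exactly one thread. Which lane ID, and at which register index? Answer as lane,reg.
r: 0->gid=0,r8=0  c: 3->tid=1,i&1=1
L=0*4+1=1  i=0*2+1=1

1,1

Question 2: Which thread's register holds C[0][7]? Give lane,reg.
3,1

r=0→G=0,rhi=0  c=7→T=3,p=1
L=0*4+3=3  i=0*2+1=1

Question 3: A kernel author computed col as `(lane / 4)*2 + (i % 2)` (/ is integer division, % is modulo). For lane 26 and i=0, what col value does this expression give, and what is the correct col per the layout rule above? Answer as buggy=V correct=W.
buggy=12 correct=4

`(lane / 4)*2 + (i % 2)`[26,0]->12
L=26->gid=26>>2=6, tid=26&3=2
[0]->row 6+0=6  col 2·2+0=4
col: 12 vs 4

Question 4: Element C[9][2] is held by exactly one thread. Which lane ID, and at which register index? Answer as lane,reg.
5,2

r=9⇒gr=1,Rb=1  c=2⇒th=1,odd=0
L=1*4+1=5  i=1*2+0=2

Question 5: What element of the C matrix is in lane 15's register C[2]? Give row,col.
lane 15: gr=3 (15/4), th=3 (15%4)
i=2: r=3+8=11, c=3*2+0=6

11,6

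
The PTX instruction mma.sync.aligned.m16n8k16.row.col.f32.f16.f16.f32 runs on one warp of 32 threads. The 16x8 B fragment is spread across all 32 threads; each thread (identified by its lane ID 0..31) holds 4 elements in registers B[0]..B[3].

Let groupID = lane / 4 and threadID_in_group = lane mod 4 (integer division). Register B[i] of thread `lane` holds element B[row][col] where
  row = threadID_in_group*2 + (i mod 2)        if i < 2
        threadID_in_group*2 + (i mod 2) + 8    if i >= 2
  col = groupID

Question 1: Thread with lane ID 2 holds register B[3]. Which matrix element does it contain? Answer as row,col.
13,0

2: grp=0,tig=2
[3] (2*2+1+8,0) = (13,0)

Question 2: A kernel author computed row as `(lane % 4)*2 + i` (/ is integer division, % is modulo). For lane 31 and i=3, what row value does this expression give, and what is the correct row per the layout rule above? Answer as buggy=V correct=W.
`(lane % 4)*2 + i`[31,3]=>9
lane 31: grp=7 (31/4), tig=3 (31%4)
i=3: r=3*2+1+8=15, c=grp=7
row: 9 vs 15

buggy=9 correct=15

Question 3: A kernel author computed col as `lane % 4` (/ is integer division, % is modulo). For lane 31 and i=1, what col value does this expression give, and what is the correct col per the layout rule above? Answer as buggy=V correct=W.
buggy=3 correct=7

`lane % 4`[31,1]⇒3
lane 31: gr=7 (31/4), th=3 (31%4)
i=1: r=3*2+1+0=7, c=gr=7
col: 3 vs 7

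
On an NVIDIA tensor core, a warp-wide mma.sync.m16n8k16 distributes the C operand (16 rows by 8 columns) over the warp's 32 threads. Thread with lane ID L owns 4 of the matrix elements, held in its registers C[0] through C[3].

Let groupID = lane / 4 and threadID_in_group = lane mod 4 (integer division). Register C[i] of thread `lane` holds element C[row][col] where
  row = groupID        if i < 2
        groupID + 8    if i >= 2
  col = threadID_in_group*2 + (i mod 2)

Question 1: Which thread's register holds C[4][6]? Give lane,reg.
19,0

r=4⇒gr=4,Rb=0  c=6⇒th=3,odd=0
L=4*4+3=19  i=0*2+0=0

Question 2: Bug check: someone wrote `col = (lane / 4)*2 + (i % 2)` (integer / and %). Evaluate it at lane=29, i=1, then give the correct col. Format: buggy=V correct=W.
buggy=15 correct=3

`(lane / 4)*2 + (i % 2)`[29,1]→15
29: G=7,T=1
[1] (7+0,1*2+1) = (7,3)
col: 15 vs 3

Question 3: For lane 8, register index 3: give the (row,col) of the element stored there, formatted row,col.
10,1

lane 8: G=2 (8/4), T=0 (8%4)
i=3: r=2+8=10, c=0*2+1=1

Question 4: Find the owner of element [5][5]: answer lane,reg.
22,1

r=5⇒gr=5,Rb=0  c=5⇒th=2,odd=1
L=5*4+2=22  i=0*2+1=1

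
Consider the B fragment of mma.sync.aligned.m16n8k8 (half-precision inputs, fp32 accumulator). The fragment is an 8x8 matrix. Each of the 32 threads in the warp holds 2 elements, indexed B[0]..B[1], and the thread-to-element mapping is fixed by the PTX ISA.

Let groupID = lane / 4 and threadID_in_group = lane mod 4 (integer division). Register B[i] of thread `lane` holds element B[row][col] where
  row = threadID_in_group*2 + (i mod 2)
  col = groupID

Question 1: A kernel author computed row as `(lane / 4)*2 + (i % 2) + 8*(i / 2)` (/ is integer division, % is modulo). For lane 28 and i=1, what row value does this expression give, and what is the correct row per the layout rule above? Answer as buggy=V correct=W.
`(lane / 4)*2 + (i % 2) + 8*(i / 2)`[28,1]->15
L=28->g=28>>2=7, t=28&3=0
[1]->row 0·2+1=1  col g=7
row: 15 vs 1

buggy=15 correct=1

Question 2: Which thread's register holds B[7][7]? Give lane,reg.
31,1

c=7->g=7  r=7->t=3,b0=1
L=7*4+3=31  i=1=1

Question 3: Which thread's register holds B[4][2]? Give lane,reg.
10,0

c:2=>grp=2  r:4=>tig=2,lo=0
L=2*4+2=10  i=0=0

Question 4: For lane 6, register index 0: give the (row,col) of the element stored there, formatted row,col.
lane 6⇒6/4=1, 6 mod 4=2
i=0  r:2·2+0⇒4  c:1

4,1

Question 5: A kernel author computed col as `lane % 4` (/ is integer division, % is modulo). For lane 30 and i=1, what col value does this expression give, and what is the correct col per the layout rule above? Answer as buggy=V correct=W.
`lane % 4`[30,1]⇒2
L=30⇒gr=30>>2=7, th=30&3=2
[1]⇒row 2·2+1=5  col gr=7
col: 2 vs 7

buggy=2 correct=7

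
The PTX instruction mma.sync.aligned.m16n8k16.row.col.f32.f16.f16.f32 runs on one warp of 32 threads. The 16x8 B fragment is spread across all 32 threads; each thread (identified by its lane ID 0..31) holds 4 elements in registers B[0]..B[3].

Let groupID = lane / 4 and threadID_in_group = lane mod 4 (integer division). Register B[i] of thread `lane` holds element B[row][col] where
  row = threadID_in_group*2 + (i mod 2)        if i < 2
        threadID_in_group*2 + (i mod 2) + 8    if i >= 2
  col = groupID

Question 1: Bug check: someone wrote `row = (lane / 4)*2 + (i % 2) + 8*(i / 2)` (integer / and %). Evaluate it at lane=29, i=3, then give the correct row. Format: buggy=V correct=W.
`(lane / 4)*2 + (i % 2) + 8*(i / 2)`[29,3]=>23
L=29=>grp=29>>2=7, tig=29&3=1
[3]=>row 1·2+1+8=11  col grp=7
row: 23 vs 11

buggy=23 correct=11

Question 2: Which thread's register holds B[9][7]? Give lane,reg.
c: 7->gid=7  r: 9->r8=1,tid=0,i&1=1
L=7*4+0=28  i=1*2+1=3

28,3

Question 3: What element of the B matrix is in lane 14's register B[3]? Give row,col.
lane 14⇒14/4=3, 14 mod 4=2
i=3  r:2·2+1+8⇒13  c:3

13,3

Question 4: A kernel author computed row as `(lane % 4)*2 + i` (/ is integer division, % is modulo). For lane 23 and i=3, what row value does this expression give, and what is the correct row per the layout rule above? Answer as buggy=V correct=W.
`(lane % 4)*2 + i`[23,3]⇒9
lane 23⇒23/4=5, 23 mod 4=3
i=3  r:2·3+1+8⇒15  c:5
row: 9 vs 15

buggy=9 correct=15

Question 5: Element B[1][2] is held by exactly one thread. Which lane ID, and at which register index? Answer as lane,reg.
8,1

c: 2->gid=2  r: 1->r8=0,tid=0,i&1=1
L=2*4+0=8  i=0*2+1=1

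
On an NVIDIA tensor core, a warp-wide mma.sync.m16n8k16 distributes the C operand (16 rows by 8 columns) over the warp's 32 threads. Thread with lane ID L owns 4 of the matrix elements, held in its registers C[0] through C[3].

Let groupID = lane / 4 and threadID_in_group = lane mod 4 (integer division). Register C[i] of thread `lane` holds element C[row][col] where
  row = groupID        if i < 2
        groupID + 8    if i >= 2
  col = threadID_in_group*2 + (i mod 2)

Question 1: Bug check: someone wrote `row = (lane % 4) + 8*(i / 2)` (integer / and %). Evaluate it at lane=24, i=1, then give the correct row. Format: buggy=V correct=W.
`(lane % 4) + 8*(i / 2)`[24,1]->0
lane 24: gid=6 (24/4), tid=0 (24%4)
i=1: r=6+0=6, c=0*2+1=1
row: 0 vs 6

buggy=0 correct=6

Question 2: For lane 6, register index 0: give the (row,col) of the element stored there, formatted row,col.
1,4

lane 6⇒6/4=1, 6 mod 4=2
i=0  r:1+0⇒1  c:2·2+0⇒4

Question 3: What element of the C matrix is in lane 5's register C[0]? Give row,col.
lane 5->5/4=1, 5 mod 4=1
i=0  r:1+0->1  c:2·1+0->2

1,2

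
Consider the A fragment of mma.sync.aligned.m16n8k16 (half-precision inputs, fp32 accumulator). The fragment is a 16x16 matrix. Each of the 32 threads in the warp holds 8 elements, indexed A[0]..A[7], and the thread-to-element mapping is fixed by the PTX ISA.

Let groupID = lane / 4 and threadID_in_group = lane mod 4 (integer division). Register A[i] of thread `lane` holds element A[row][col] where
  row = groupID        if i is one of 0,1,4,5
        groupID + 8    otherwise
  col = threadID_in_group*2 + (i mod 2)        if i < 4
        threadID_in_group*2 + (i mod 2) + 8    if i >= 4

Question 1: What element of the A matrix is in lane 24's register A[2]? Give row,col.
14,0

24: gr=6,th=0
[2] (6+8,0*2+0+0) = (14,0)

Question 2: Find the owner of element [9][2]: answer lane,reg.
r: 9->gid=1,r8=1  c: 2->c8=0,tid=1,i&1=0
L=1*4+1=5  i=0*4+1*2+0=2

5,2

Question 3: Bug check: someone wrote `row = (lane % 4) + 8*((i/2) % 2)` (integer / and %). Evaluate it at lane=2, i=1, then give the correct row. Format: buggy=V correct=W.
buggy=2 correct=0

`(lane % 4) + 8*((i/2) % 2)`[2,1]->2
2: g=0,t=2
[1] (0+0,2*2+1+0) = (0,5)
row: 2 vs 0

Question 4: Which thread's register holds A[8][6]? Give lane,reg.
3,2

r=8⇒gr=0,Rb=1  c=6⇒Cb=0,th=3,odd=0
L=0*4+3=3  i=0*4+1*2+0=2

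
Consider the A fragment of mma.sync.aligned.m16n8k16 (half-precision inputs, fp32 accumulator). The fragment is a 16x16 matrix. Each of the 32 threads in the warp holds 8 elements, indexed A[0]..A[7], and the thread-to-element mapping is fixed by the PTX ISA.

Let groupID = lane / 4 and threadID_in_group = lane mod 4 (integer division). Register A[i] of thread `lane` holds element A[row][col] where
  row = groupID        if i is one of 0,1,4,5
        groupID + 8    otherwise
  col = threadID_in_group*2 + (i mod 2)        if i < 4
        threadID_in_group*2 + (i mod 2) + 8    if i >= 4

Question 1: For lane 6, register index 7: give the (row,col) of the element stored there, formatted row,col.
9,13

6: gid=1,tid=2
[7] (1+8,2*2+1+8) = (9,13)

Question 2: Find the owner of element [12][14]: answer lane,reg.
19,6

r=12->g=4,rb=1  c=14->cb=1,t=3,b0=0
L=4*4+3=19  i=1*4+1*2+0=6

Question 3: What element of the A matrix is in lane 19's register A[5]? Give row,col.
4,15

19: grp=4,tig=3
[5] (4+0,3*2+1+8) = (4,15)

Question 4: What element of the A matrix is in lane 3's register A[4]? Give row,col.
0,14

lane 3->3/4=0, 3 mod 4=3
i=4  r:0+0->0  c:2·3+0+8->14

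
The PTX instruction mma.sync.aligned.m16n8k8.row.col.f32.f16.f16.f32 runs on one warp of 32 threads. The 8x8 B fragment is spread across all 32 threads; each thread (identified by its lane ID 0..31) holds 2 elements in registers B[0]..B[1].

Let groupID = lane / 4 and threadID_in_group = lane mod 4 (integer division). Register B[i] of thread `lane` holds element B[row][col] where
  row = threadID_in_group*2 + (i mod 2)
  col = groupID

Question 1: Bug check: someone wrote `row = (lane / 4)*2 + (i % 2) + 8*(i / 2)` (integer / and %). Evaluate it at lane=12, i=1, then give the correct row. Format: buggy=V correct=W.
buggy=7 correct=1

`(lane / 4)*2 + (i % 2) + 8*(i / 2)`[12,1]->7
12: g=3,t=0
[1] (0*2+1,3) = (1,3)
row: 7 vs 1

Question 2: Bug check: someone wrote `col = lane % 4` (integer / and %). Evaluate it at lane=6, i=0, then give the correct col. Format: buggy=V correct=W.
`lane % 4`[6,0]⇒2
6: gr=1,th=2
[0] (2*2+0,1) = (4,1)
col: 2 vs 1

buggy=2 correct=1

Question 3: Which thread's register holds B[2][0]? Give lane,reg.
c: 0->gid=0  r: 2->tid=1,i&1=0
L=0*4+1=1  i=0=0

1,0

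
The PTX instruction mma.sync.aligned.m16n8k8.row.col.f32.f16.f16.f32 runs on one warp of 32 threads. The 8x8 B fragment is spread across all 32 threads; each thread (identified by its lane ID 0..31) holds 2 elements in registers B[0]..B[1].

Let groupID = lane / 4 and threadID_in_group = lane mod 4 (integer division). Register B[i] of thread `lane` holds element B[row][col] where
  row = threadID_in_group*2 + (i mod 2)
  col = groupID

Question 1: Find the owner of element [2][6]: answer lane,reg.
25,0

c=6->g=6  r=2->t=1,b0=0
L=6*4+1=25  i=0=0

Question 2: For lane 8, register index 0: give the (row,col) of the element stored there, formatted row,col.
0,2

lane 8: gr=2 (8/4), th=0 (8%4)
i=0: r=0*2+0=0, c=gr=2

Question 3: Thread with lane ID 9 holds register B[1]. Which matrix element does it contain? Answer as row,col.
3,2

9: gr=2,th=1
[1] (1*2+1,2) = (3,2)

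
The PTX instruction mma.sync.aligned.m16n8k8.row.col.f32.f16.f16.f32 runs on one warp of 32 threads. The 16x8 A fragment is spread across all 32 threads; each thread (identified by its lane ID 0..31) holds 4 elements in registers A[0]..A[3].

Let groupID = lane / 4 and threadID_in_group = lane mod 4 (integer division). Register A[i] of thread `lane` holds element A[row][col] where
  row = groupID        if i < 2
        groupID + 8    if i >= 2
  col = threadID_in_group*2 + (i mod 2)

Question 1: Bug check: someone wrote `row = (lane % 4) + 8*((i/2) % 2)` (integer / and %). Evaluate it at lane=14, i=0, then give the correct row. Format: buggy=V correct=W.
`(lane % 4) + 8*((i/2) % 2)`[14,0]=>2
lane 14: grp=3 (14/4), tig=2 (14%4)
i=0: r=3+0=3, c=2*2+0=4
row: 2 vs 3

buggy=2 correct=3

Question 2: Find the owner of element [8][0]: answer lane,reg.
r:8=>grp=0,rB=1  c:0=>tig=0,lo=0
L=0*4+0=0  i=1*2+0=2

0,2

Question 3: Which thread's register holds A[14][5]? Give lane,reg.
26,3

r=14→G=6,rhi=1  c=5→T=2,p=1
L=6*4+2=26  i=1*2+1=3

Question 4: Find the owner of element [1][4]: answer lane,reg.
r=1→G=1,rhi=0  c=4→T=2,p=0
L=1*4+2=6  i=0*2+0=0

6,0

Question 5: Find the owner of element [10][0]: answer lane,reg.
8,2

r: 10->gid=2,r8=1  c: 0->tid=0,i&1=0
L=2*4+0=8  i=1*2+0=2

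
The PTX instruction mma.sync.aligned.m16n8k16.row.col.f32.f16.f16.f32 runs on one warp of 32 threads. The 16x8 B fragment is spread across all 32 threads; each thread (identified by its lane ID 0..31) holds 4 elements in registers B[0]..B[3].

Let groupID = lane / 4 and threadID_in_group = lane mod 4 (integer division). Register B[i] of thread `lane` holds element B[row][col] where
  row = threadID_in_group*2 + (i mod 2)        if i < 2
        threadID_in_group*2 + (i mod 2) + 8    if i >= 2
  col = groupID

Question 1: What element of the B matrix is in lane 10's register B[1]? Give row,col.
5,2

10: grp=2,tig=2
[1] (2*2+1+0,2) = (5,2)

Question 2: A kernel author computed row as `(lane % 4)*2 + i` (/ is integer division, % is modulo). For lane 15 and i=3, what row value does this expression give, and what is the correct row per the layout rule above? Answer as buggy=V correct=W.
buggy=9 correct=15

`(lane % 4)*2 + i`[15,3]->9
15: gid=3,tid=3
[3] (3*2+1+8,3) = (15,3)
row: 9 vs 15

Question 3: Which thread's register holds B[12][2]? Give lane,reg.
10,2

c=2⇒gr=2  r=12⇒Rb=1,th=2,odd=0
L=2*4+2=10  i=1*2+0=2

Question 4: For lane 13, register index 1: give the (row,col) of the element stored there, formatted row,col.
13: gid=3,tid=1
[1] (1*2+1+0,3) = (3,3)

3,3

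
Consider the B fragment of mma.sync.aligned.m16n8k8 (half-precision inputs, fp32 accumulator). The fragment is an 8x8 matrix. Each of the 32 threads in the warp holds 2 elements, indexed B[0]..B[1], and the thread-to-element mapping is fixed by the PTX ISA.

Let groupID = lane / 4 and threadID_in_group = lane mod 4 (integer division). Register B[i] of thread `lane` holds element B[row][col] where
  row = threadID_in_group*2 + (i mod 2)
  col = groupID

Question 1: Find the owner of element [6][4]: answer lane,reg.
19,0

c=4→G=4  r=6→T=3,p=0
L=4*4+3=19  i=0=0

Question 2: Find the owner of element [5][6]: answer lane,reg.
c=6→G=6  r=5→T=2,p=1
L=6*4+2=26  i=1=1

26,1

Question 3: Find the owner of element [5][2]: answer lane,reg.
10,1

c:2=>grp=2  r:5=>tig=2,lo=1
L=2*4+2=10  i=1=1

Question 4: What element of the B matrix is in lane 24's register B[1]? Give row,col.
L=24=>grp=24>>2=6, tig=24&3=0
[1]=>row 0·2+1=1  col grp=6

1,6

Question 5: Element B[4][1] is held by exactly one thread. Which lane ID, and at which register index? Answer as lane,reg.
c: 1->gid=1  r: 4->tid=2,i&1=0
L=1*4+2=6  i=0=0

6,0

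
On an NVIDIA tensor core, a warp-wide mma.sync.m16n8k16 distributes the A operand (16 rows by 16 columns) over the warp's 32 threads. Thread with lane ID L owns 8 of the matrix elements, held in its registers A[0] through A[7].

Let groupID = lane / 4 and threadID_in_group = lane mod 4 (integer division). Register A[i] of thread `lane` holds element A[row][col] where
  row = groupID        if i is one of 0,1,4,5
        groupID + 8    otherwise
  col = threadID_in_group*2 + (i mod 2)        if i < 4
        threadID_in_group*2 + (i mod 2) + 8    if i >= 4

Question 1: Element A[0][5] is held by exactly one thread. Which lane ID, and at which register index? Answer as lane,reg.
r=0->g=0,rb=0  c=5->cb=0,t=2,b0=1
L=0*4+2=2  i=0*4+0*2+1=1

2,1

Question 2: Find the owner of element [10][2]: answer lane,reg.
9,2

r:10=>grp=2,rB=1  c:2=>cB=0,tig=1,lo=0
L=2*4+1=9  i=0*4+1*2+0=2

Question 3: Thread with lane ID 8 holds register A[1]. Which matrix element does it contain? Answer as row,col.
lane 8: G=2 (8/4), T=0 (8%4)
i=1: r=2+0=2, c=0*2+1+0=1

2,1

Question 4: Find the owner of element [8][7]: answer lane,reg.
r=8->g=0,rb=1  c=7->cb=0,t=3,b0=1
L=0*4+3=3  i=0*4+1*2+1=3

3,3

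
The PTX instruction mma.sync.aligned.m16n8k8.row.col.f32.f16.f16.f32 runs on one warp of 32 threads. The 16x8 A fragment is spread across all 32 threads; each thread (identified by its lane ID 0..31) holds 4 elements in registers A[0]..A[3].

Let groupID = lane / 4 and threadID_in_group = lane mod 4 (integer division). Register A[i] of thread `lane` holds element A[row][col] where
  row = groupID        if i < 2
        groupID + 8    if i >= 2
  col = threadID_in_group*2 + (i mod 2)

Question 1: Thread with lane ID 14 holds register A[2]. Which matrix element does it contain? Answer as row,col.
11,4

14: gid=3,tid=2
[2] (3+8,2*2+0) = (11,4)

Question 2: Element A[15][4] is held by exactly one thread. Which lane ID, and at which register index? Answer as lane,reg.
30,2

r=15->g=7,rb=1  c=4->t=2,b0=0
L=7*4+2=30  i=1*2+0=2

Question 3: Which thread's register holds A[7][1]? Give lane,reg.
r=7⇒gr=7,Rb=0  c=1⇒th=0,odd=1
L=7*4+0=28  i=0*2+1=1

28,1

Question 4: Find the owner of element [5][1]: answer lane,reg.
r:5=>grp=5,rB=0  c:1=>tig=0,lo=1
L=5*4+0=20  i=0*2+1=1

20,1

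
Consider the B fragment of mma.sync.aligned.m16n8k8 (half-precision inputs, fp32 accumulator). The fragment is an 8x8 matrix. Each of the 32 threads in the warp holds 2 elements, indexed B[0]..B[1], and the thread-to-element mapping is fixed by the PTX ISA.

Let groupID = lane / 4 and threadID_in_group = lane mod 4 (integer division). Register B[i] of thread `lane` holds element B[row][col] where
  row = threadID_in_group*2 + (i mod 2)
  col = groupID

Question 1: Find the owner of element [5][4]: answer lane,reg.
18,1

c=4⇒gr=4  r=5⇒th=2,odd=1
L=4*4+2=18  i=1=1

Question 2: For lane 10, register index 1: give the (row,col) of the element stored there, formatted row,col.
lane 10⇒10/4=2, 10 mod 4=2
i=1  r:2·2+1⇒5  c:2

5,2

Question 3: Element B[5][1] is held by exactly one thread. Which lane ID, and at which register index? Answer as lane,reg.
6,1

c=1→G=1  r=5→T=2,p=1
L=1*4+2=6  i=1=1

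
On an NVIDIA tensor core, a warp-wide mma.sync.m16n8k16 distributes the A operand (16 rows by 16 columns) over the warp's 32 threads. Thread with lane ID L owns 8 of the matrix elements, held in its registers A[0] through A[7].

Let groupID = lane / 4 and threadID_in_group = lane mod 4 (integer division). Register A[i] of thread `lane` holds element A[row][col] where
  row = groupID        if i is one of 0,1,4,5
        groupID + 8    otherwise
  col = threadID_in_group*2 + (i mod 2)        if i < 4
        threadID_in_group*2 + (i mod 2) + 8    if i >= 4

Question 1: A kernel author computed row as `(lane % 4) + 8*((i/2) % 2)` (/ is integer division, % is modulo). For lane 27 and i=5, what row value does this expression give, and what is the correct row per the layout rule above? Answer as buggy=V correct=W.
buggy=3 correct=6

`(lane % 4) + 8*((i/2) % 2)`[27,5]->3
lane 27->27/4=6, 27 mod 4=3
i=5  r:6+0->6  c:2·3+1+8->15
row: 3 vs 6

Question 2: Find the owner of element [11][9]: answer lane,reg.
12,7

r=11->g=3,rb=1  c=9->cb=1,t=0,b0=1
L=3*4+0=12  i=1*4+1*2+1=7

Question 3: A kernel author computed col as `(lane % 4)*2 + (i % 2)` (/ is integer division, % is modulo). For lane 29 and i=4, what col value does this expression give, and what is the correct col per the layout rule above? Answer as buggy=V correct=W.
`(lane % 4)*2 + (i % 2)`[29,4]->2
L=29->g=29>>2=7, t=29&3=1
[4]->row 7+0=7  col 1·2+0+8=10
col: 2 vs 10

buggy=2 correct=10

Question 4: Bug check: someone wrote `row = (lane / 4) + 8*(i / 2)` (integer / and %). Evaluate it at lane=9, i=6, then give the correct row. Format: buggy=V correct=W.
`(lane / 4) + 8*(i / 2)`[9,6]→26
L=9→G=9>>2=2, T=9&3=1
[6]→row 2+8=10  col 1·2+0+8=10
row: 26 vs 10

buggy=26 correct=10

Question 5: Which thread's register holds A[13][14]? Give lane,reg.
r:13=>grp=5,rB=1  c:14=>cB=1,tig=3,lo=0
L=5*4+3=23  i=1*4+1*2+0=6

23,6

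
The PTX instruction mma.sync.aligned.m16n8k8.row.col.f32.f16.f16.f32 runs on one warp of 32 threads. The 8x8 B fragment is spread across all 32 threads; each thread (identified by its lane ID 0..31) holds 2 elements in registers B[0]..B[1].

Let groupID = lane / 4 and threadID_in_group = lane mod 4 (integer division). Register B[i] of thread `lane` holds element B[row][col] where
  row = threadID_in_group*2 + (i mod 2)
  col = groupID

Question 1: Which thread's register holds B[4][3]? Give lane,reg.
c=3->g=3  r=4->t=2,b0=0
L=3*4+2=14  i=0=0

14,0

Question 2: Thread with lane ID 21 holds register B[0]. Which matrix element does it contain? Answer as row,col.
lane 21⇒21/4=5, 21 mod 4=1
i=0  r:2·1+0⇒2  c:5

2,5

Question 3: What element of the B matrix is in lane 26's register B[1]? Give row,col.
5,6

lane 26->26/4=6, 26 mod 4=2
i=1  r:2·2+1->5  c:6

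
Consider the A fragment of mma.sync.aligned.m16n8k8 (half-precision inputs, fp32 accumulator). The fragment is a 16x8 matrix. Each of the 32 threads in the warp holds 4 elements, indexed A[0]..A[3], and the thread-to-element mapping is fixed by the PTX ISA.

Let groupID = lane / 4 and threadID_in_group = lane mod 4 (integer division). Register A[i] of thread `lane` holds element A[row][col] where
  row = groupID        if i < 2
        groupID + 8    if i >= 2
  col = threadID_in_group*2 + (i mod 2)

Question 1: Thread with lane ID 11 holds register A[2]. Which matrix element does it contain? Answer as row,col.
10,6

lane 11⇒11/4=2, 11 mod 4=3
i=2  r:2+8⇒10  c:2·3+0⇒6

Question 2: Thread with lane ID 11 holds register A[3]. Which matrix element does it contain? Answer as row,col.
lane 11=>11/4=2, 11 mod 4=3
i=3  r:2+8=>10  c:2·3+1=>7

10,7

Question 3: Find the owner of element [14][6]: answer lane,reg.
r=14→G=6,rhi=1  c=6→T=3,p=0
L=6*4+3=27  i=1*2+0=2

27,2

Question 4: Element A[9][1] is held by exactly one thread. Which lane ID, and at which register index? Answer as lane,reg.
4,3

r=9⇒gr=1,Rb=1  c=1⇒th=0,odd=1
L=1*4+0=4  i=1*2+1=3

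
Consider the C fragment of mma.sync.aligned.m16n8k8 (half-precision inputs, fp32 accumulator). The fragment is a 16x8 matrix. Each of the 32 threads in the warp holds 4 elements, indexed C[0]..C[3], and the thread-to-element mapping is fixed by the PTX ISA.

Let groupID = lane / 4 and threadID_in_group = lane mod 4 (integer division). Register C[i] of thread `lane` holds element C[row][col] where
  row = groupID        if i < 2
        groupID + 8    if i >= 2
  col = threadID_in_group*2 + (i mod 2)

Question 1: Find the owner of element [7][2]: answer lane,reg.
r:7=>grp=7,rB=0  c:2=>tig=1,lo=0
L=7*4+1=29  i=0*2+0=0

29,0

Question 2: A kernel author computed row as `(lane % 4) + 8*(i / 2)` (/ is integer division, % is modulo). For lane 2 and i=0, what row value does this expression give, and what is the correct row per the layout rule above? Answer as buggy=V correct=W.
buggy=2 correct=0

`(lane % 4) + 8*(i / 2)`[2,0]->2
L=2->g=2>>2=0, t=2&3=2
[0]->row 0+0=0  col 2·2+0=4
row: 2 vs 0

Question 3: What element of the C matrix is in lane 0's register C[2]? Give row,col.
8,0

L=0→G=0>>2=0, T=0&3=0
[2]→row 0+8=8  col 0·2+0=0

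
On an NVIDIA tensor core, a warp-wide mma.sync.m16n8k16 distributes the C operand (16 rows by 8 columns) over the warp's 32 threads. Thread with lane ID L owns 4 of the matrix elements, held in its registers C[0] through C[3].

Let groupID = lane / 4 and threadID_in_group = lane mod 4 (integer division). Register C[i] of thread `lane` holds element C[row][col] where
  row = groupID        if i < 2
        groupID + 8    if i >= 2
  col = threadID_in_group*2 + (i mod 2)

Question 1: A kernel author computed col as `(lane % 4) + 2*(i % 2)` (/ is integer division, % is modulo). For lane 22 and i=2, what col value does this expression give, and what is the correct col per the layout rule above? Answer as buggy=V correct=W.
`(lane % 4) + 2*(i % 2)`[22,2]→2
lane 22→22/4=5, 22 mod 4=2
i=2  r:5+8→13  c:2·2+0→4
col: 2 vs 4

buggy=2 correct=4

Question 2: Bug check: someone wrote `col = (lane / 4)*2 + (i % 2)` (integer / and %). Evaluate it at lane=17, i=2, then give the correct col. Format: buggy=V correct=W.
buggy=8 correct=2

`(lane / 4)*2 + (i % 2)`[17,2]->8
17: gid=4,tid=1
[2] (4+8,1*2+0) = (12,2)
col: 8 vs 2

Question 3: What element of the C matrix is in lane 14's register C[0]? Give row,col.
3,4

L=14=>grp=14>>2=3, tig=14&3=2
[0]=>row 3+0=3  col 2·2+0=4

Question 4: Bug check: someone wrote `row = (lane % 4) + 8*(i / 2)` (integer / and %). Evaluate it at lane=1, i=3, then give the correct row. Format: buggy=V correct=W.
`(lane % 4) + 8*(i / 2)`[1,3]->9
lane 1->1/4=0, 1 mod 4=1
i=3  r:0+8->8  c:2·1+1->3
row: 9 vs 8

buggy=9 correct=8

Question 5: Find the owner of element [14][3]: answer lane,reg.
25,3

r:14=>grp=6,rB=1  c:3=>tig=1,lo=1
L=6*4+1=25  i=1*2+1=3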